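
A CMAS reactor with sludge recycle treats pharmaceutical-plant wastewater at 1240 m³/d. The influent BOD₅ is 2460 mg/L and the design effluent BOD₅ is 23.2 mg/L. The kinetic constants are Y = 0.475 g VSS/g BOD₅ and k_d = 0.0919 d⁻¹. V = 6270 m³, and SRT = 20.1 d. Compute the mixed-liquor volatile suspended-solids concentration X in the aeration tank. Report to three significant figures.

Solving the biomass balance for X: X = Y Q (S₀−S) θ_c / [V (1+k_d θ_c)] = 0.475 × 1240 × (2460 − 23.2) × 20.1 / [6270 × (1 + 0.0919 × 20.1)] = 1616 mg/L.

X ≈ 1620 mg/L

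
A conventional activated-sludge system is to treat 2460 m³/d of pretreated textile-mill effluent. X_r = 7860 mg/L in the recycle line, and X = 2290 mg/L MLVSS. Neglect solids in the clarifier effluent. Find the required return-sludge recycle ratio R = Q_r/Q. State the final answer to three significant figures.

R ≈ 0.411

Mass balance around the secondary clarifier (neglecting effluent solids): R = X / (X_r − X) = 2290 / (7860 − 2290) = 0.4111.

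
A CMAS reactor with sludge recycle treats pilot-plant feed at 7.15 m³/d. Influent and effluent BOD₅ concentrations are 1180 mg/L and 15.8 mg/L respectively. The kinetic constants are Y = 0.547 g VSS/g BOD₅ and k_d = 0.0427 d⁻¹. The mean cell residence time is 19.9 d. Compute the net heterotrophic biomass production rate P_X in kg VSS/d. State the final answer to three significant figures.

Correct the yield for decay: Y_obs = Y/(1 + k_d θ_c) = 0.547 / (1 + 0.0427 × 19.9) = 0.547 / 1.850 = 0.2957.
Mass of BOD₅ removed per day: Q(S₀ − S) = 7.15 × 1164 g/m³ = 8.324 kg/d.
Net biomass production P_X = Y_obs × Q·(S₀ − S) = 0.2957 × 8.324 = 2.462 kg VSS/d.

P_X ≈ 2.46 kg VSS/d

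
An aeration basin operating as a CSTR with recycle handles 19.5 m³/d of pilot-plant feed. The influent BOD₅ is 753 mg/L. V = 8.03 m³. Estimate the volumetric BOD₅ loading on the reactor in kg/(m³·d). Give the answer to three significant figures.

Applied BOD₅ load per unit volume = Q·S₀/V = (19.5 × 753/1000)/8.030 = 1.829 kg BOD₅·m⁻³·d⁻¹.

L_v ≈ 1.83 kg BOD₅/(m³·d)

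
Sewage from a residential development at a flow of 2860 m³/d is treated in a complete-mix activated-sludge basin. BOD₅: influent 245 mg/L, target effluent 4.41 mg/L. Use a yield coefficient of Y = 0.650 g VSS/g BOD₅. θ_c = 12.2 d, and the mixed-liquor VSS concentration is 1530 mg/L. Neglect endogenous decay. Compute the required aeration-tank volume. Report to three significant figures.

V·X = Y·Q·ΔS·θ_c gives V = 0.650 × 2860 × (245 − 4.41) × 12.2 / 1530 = 3566 m³.

V ≈ 3570 m³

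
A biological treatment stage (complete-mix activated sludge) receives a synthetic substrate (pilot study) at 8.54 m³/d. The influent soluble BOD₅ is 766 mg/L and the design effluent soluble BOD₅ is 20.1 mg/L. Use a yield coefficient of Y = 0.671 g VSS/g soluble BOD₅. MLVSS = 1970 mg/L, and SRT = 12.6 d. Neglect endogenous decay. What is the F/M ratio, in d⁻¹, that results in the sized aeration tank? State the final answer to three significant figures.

With k_d = 0 the design equation reduces to V = Y Q (S₀−S) θ_c / X = 0.671 × 8.54 × (766 − 20.1) × 12.6 / 1970 = 27.34 m³.
F/M = Q·S₀ / (V·X) = 8.54 × 766 / (27.34 × 1970) = 0.1215 g soluble BOD₅·(g VSS·d)⁻¹.

F/M ≈ 0.121 d⁻¹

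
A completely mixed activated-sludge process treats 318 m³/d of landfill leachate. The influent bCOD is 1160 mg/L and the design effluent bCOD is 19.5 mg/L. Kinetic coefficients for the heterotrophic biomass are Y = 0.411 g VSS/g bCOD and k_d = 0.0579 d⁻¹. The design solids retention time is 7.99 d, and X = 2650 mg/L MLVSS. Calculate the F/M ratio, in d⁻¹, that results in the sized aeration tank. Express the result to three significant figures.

F/M ≈ 0.453 d⁻¹

From the SRT design equation V = Y Q (S₀−S) θ_c / [X (1 + k_d θ_c)] = 0.411 × 318 × (1160 − 19.5) × 7.99 / [2650 × (1 + 0.0579 × 7.99)] = 1.19×10^6 / 3876 = 307.3 m³.
Food-to-microorganism ratio F/M = Q S₀ / (V X) = 318 × 1160 / (307.3 × 2650) = 0.4530 d⁻¹.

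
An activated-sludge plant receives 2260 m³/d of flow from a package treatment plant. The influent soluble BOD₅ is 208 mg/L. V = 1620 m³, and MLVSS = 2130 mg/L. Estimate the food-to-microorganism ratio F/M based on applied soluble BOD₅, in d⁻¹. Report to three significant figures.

F/M ≈ 0.136 d⁻¹

Food-to-microorganism ratio F/M = Q S₀ / (V X) = 2260 × 208 / (1620 × 2130) = 0.1362 d⁻¹.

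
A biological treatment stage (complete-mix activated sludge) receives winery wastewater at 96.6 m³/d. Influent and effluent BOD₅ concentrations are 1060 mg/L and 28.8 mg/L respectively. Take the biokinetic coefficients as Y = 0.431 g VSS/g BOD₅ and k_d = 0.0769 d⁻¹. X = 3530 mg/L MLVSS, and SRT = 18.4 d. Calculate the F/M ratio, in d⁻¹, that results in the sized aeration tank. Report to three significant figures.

F/M ≈ 0.313 d⁻¹

Steady-state biomass mass balance: V·X·(1 + k_d·θ_c) = Y·Q·(S₀ − S)·θ_c, so V = 0.431 × 96.6 × (1060 − 28.8) × 18.4 / [3530 × (1 + 0.0769 × 18.4)] = 7.9×10^5 / 8525 = 92.67 m³.
F/M = applied load / biomass = Q·S₀/(V·X) = 96.6 × 1060 / (92.67 × 3530) = 0.3130 d⁻¹.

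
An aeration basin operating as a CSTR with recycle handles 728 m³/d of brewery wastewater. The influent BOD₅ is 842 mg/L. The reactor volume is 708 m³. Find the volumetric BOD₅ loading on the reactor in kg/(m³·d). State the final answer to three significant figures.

L_v = Q S₀ / V = 728 × 842 × 10⁻³ / 708.0 = 0.8658 kg/(m³·d).

L_v ≈ 0.866 kg BOD₅/(m³·d)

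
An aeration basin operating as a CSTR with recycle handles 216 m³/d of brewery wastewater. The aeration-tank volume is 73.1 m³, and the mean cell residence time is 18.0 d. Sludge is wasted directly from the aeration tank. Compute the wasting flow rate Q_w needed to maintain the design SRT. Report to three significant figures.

Q_w ≈ 4.06 m³/d

With mixed-liquor wasting, θ_c = V/Q_w, so Q_w = V/θ_c = 73.10/18.0 = 4.061 m³/d.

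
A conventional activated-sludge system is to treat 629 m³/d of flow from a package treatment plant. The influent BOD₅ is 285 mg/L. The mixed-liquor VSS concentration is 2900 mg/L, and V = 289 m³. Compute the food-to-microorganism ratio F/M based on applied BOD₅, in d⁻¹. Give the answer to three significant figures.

F/M = applied load / biomass = Q·S₀/(V·X) = 629 × 285 / (289.0 × 2900) = 0.2139 d⁻¹.

F/M ≈ 0.214 d⁻¹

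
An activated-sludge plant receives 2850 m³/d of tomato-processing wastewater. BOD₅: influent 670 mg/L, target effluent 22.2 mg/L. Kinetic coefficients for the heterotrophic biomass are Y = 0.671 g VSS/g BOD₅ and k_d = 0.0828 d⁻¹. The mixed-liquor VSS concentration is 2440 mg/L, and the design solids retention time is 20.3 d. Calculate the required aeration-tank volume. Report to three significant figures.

From the SRT design equation V = Y Q (S₀−S) θ_c / [X (1 + k_d θ_c)] = 0.671 × 2850 × (670 − 22.2) × 20.3 / [2440 × (1 + 0.0828 × 20.3)] = 2.51×10^7 / 6541 = 3845 m³.

V ≈ 3840 m³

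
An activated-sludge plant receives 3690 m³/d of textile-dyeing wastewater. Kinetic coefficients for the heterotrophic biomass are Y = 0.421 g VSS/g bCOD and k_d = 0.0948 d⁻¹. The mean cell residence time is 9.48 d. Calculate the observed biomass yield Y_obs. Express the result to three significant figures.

Correct the yield for decay: Y_obs = Y/(1 + k_d θ_c) = 0.421 / (1 + 0.0948 × 9.48) = 0.421 / 1.899 = 0.2217.

Y_obs ≈ 0.222 g VSS/g bCOD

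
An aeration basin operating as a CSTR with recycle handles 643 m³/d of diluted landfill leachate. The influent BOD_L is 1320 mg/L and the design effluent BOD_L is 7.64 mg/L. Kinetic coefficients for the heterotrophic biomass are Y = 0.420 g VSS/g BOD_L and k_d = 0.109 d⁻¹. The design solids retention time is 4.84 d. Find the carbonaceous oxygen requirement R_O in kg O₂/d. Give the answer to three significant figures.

R_O ≈ 514 kg O₂/d

Y_obs = Y / (1 + k_d θ_c) = 0.420 / (1 + 0.109 × 4.84) = 0.420 / 1.528 = 0.2749.
Mass of BOD_L removed per day: Q(S₀ − S) = 643 × 1312 g/m³ = 843.8 kg/d.
P_X = Y_obs·Q·(S₀ − S) = 0.2749 × 843.8 = 232.0 kg VSS/d.
R_O = Q·(S₀ − S) − 1.42·P_X = 843.8 − 1.42 × 232.0 = 514.4 kg O₂/d.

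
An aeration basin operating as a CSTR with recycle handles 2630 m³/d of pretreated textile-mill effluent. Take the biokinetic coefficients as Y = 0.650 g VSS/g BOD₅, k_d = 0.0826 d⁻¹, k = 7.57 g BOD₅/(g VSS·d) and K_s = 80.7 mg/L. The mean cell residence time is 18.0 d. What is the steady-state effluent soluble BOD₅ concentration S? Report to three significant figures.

For a completely mixed reactor with recycle the Lawrence–McCarty relation gives S = K_s·(1 + k_d·θ_c) / [θ_c·(Y·k − k_d) − 1] = 80.7 × (1 + 0.0826 × 18.0) / [18.0 × (0.650 × 7.57 − 0.0826) − 1] = 200.7 / 86.08 = 2.331 mg/L.

S ≈ 2.33 mg/L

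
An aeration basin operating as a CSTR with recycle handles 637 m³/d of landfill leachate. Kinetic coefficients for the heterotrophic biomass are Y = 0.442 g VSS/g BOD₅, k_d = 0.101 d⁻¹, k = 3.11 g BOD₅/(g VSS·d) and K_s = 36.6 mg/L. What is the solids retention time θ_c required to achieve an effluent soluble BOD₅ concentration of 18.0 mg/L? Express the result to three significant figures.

θ_c ≈ 2.84 d

From 1/θ_c = Y·k·S/(K_s + S) − k_d: Y·k·S/(K_s+S) = 0.442 × 3.11 × 18.0 / (36.6 + 18.0) = 0.4532 d⁻¹.
1/θ_c = 0.4532 − 0.101 = 0.3522 d⁻¹, so θ_c = 2.840 d.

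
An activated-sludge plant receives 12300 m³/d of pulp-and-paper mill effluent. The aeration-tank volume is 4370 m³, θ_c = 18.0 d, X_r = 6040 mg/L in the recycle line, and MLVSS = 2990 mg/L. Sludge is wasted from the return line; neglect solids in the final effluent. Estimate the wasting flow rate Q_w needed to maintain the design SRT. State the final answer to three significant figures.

Q_w = (V·X)/(θ_c X_r) = 4370 × 2990 / (18.0 × 6040) = 120.2 m³/d.

Q_w ≈ 120 m³/d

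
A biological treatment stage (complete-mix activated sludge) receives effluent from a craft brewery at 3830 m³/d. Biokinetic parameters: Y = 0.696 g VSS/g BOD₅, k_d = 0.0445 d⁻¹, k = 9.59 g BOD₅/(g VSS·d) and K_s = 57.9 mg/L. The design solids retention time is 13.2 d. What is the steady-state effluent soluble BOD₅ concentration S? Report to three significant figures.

Effluent substrate depends only on kinetics and SRT: S = K_s(1 + k_d θ_c) / [θ_c(Yk − k_d) − 1] = 57.9 × (1 + 0.0445 × 13.2) / [13.2 × (0.696 × 9.59 − 0.0445) − 1] = 91.91 / 86.52 = 1.062 mg/L.

S ≈ 1.06 mg/L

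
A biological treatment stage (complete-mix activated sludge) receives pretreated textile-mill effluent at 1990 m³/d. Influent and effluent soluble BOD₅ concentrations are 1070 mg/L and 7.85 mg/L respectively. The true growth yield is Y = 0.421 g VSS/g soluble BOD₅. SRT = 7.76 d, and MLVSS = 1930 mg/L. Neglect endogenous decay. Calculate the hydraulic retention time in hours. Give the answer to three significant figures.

With k_d = 0 the design equation reduces to V = Y Q (S₀−S) θ_c / X = 0.421 × 1990 × (1070 − 7.85) × 7.76 / 1930 = 3578 m³.
τ = V/Q = 3578/1990 = 1.798 d, or 43.15 h.

τ ≈ 43.2 h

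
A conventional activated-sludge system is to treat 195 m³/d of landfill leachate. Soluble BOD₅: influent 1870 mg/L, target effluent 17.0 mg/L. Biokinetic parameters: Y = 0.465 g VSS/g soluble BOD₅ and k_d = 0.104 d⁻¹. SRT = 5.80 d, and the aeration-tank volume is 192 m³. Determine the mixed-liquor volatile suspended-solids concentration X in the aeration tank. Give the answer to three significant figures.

Solving the biomass balance for X: X = Y Q (S₀−S) θ_c / [V (1+k_d θ_c)] = 0.465 × 195 × (1870 − 17.0) × 5.80 / [192 × (1 + 0.104 × 5.80)] = 3166 mg/L.

X ≈ 3170 mg/L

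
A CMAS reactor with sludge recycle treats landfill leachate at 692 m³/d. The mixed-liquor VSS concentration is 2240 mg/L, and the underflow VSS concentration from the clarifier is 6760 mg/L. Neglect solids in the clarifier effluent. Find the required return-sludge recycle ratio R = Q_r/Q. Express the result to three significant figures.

R ≈ 0.496

R = Q_r/Q = X/(X_r − X) = 2240 / (6760 − 2240) = 0.4956.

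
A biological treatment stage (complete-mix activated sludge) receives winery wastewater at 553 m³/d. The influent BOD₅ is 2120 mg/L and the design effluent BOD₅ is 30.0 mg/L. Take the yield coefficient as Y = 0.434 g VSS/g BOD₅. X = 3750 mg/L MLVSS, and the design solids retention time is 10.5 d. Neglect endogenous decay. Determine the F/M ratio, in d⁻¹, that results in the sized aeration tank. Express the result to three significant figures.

F/M ≈ 0.223 d⁻¹

With k_d = 0 the design equation reduces to V = Y Q (S₀−S) θ_c / X = 0.434 × 553 × (2120 − 30.0) × 10.5 / 3750 = 1404 m³.
F/M = Q·S₀ / (V·X) = 553 × 2120 / (1404 × 3750) = 0.2226 g BOD₅·(g VSS·d)⁻¹.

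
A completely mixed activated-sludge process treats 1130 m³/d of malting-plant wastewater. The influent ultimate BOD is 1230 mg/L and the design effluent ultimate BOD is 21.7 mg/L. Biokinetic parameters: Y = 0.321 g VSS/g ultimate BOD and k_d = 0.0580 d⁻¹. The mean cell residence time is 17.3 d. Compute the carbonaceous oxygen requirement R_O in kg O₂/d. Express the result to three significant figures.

The observed yield is Y_obs = Y/(1 + k_d·θ_c) = 0.321 / (1 + 0.0580 × 17.3) = 0.321 / 2.003 = 0.1602 g VSS per g ultimate BOD removed.
ΔS = 1230 − 21.7 = 1208 mg/L, so the substrate removal rate is 1130 × 1208/1000 = 1365 kg ultimate BOD/d.
P_X = Y_obs·Q·(S₀ − S) = 0.1602 × 1365 = 218.8 kg VSS/d.
R_O = Q·(S₀ − S) − 1.42·P_X = 1365 − 1.42 × 218.8 = 1055 kg O₂/d.

R_O ≈ 1050 kg O₂/d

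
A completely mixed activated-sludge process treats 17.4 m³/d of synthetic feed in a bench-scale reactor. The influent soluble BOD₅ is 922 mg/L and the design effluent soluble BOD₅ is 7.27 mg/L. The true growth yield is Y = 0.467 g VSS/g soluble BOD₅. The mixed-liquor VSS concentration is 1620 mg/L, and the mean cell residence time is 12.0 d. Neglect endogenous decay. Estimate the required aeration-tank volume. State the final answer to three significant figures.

Biomass mass balance (decay neglected): V·X = Y·Q·(S₀ − S)·θ_c, so V = 0.467 × 17.4 × (922 − 7.27) × 12.0 / 1620 = 55.06 m³.

V ≈ 55.1 m³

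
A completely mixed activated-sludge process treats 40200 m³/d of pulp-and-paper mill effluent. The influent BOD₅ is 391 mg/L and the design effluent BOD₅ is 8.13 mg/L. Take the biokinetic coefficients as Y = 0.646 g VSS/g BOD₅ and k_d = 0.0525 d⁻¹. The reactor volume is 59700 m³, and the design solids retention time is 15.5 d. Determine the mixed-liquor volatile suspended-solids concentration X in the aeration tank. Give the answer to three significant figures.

From V·X·(1 + k_d·θ_c) = Y·Q·(S₀ − S)·θ_c: X = 0.646 × 40200 × (391 − 8.13) × 15.5 / [59700 × (1 + 0.0525 × 15.5)] = 1423 mg/L.

X ≈ 1420 mg/L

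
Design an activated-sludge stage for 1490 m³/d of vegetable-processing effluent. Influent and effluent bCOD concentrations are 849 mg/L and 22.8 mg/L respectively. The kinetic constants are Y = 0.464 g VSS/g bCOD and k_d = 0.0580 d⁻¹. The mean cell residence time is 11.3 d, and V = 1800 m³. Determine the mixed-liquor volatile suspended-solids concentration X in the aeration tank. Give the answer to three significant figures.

X ≈ 2170 mg/L

X = Y·Q·ΔS·θ_c / [V·(1 + k_d θ_c)] = 0.464 × 1490 × (849 − 22.8) × 11.3 / [1800 × (1 + 0.0580 × 11.3)] = 2166 mg/L.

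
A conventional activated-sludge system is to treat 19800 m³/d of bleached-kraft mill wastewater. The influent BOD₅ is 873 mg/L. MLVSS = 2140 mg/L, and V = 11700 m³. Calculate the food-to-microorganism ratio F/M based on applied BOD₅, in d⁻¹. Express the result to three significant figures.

F/M = Q·S₀ / (V·X) = 19800 × 873 / (11700 × 2140) = 0.6904 g BOD₅·(g VSS·d)⁻¹.

F/M ≈ 0.690 d⁻¹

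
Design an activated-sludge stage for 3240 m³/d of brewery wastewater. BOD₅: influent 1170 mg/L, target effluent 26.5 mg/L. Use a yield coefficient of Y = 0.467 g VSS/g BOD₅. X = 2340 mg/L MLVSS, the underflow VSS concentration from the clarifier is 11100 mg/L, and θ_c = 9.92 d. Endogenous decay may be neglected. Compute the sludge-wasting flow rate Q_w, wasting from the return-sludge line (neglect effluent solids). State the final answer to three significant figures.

Biomass mass balance (decay neglected): V·X = Y·Q·(S₀ − S)·θ_c, so V = 0.467 × 3240 × (1170 − 26.5) × 9.92 / 2340 = 7335 m³.
θ_c = V·X/(Q_w·X_r) when wasting from the recycle, so Q_w = V·X/(θ_c·X_r) = 7335 × 2340 / (9.92 × 11100) = 155.9 m³/d.

Q_w ≈ 156 m³/d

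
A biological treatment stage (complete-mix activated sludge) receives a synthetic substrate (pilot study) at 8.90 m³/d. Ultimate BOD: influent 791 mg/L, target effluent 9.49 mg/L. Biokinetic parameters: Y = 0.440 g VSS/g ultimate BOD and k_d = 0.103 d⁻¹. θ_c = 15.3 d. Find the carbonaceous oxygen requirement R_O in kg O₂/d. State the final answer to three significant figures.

Y_obs = Y / (1 + k_d θ_c) = 0.440 / (1 + 0.103 × 15.3) = 0.440 / 2.576 = 0.1708.
ΔS = 791 − 9.49 = 781.5 mg/L, so the substrate removal rate is 8.90 × 781.5/1000 = 6.955 kg ultimate BOD/d.
Net sludge production P_X = 0.1708 × 6.955 = 1.188 kg VSS/d.
R_O = Q·(S₀ − S) − 1.42·P_X = 6.955 − 1.42 × 1.188 = 5.268 kg O₂/d.

R_O ≈ 5.27 kg O₂/d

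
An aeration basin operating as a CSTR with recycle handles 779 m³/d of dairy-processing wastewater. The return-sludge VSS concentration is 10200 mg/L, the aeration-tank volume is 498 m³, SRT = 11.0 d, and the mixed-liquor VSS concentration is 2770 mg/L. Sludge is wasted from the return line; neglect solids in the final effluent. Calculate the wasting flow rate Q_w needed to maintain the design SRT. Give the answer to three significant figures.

Q_w = (V·X)/(θ_c X_r) = 498.0 × 2770 / (11.0 × 10200) = 12.29 m³/d.

Q_w ≈ 12.3 m³/d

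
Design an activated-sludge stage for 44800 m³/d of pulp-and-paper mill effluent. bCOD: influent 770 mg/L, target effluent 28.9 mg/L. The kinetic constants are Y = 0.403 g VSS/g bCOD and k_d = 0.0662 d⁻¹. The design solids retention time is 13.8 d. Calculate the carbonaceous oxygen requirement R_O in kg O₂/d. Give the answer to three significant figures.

The observed yield is Y_obs = Y/(1 + k_d·θ_c) = 0.403 / (1 + 0.0662 × 13.8) = 0.403 / 1.914 = 0.2106 g VSS per g bCOD removed.
Q·(S₀ − S) = 44800 × (770 − 28.9) × 10⁻³ = 33201 kg/d removed.
Net sludge production P_X = 0.2106 × 33201 = 6992 kg VSS/d.
R_O = Q·(S₀ − S) − 1.42·P_X = 33201 − 1.42 × 6992 = 23272 kg O₂/d.

R_O ≈ 23300 kg O₂/d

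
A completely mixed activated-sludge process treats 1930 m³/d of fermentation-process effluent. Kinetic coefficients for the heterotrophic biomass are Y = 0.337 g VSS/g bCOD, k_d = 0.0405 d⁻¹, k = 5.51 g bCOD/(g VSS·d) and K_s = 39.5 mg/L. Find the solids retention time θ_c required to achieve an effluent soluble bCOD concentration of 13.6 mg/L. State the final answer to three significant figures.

θ_c ≈ 2.30 d

At the target effluent, Y k S/(K_s+S) = 0.337×5.51×13.6/53.10 = 0.4756 d⁻¹.
Then 1/θ_c = μ − k_d = 0.4756 − 0.0405 = 0.4351 d⁻¹, giving θ_c = 2.298 d.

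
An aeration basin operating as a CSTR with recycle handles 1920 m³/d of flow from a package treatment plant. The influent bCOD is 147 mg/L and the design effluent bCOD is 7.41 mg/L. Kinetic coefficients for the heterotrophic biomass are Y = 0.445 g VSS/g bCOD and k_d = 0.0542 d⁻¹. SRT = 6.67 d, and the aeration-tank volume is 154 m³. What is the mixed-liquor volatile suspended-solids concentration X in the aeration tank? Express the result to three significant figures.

X ≈ 3790 mg/L

X = Y·Q·ΔS·θ_c / [V·(1 + k_d θ_c)] = 0.445 × 1920 × (147 − 7.41) × 6.67 / [154 × (1 + 0.0542 × 6.67)] = 3794 mg/L.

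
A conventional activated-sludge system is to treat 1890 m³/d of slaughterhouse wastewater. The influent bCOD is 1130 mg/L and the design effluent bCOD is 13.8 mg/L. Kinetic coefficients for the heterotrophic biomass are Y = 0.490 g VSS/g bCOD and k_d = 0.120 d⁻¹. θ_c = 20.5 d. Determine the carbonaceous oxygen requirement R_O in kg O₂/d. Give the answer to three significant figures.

R_O ≈ 1690 kg O₂/d

Y_obs = Y / (1 + k_d θ_c) = 0.490 / (1 + 0.120 × 20.5) = 0.490 / 3.460 = 0.1416.
ΔS = 1130 − 13.8 = 1116 mg/L, so the substrate removal rate is 1890 × 1116/1000 = 2110 kg bCOD/d.
Net sludge production P_X = 0.1416 × 2110 = 298.8 kg VSS/d.
Carbonaceous O₂ demand = substrate oxidised − cell-mass equivalent = 2110 − 1.42 × 298.8 = 1685 kg O₂/d.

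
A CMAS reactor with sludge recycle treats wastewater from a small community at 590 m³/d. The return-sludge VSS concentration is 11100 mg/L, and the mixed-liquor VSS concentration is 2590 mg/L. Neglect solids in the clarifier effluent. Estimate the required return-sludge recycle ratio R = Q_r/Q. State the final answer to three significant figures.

R ≈ 0.304

R = Q_r/Q = X/(X_r − X) = 2590 / (11100 − 2590) = 0.3043.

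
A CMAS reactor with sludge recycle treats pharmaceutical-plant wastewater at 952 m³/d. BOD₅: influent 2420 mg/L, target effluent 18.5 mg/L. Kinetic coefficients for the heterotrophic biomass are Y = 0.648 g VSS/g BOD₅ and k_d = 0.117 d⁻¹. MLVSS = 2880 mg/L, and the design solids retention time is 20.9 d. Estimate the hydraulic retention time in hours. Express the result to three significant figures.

Steady-state biomass mass balance: V·X·(1 + k_d·θ_c) = Y·Q·(S₀ − S)·θ_c, so V = 0.648 × 952 × (2420 − 18.5) × 20.9 / [2880 × (1 + 0.117 × 20.9)] = 3.1×10^7 / 9922 = 3120 m³.
Hydraulic retention time τ = V/Q = 3120 / 952 = 3.278 d = 78.67 h.

τ ≈ 78.7 h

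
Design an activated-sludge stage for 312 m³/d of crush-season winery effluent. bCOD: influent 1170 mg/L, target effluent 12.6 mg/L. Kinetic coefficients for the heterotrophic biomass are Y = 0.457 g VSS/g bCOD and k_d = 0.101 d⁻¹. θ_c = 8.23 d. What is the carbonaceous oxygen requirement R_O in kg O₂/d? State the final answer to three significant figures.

Y_obs = Y / (1 + k_d θ_c) = 0.457 / (1 + 0.101 × 8.23) = 0.457 / 1.831 = 0.2496.
Substrate removed = Q·(S₀ − S) = 312 m³/d × (1170 − 12.6) g/m³ = 3.61×10^5 g/d = 361.1 kg/d.
P_X = Y_obs·Q·(S₀ − S) = 0.2496 × 361.1 = 90.12 kg VSS/d.
Carbonaceous O₂ demand = substrate oxidised − cell-mass equivalent = 361.1 − 1.42 × 90.12 = 233.1 kg O₂/d.

R_O ≈ 233 kg O₂/d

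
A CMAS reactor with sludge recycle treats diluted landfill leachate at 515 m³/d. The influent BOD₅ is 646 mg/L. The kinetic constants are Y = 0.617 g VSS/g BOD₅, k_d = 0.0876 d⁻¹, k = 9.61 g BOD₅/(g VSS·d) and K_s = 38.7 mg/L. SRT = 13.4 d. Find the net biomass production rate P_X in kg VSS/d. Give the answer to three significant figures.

P_X ≈ 94.3 kg VSS/d

Effluent substrate depends only on kinetics and SRT: S = K_s(1 + k_d θ_c) / [θ_c(Yk − k_d) − 1] = 38.7 × (1 + 0.0876 × 13.4) / [13.4 × (0.617 × 9.61 − 0.0876) − 1] = 84.13 / 77.28 = 1.089 mg/L.
Y_obs = Y / (1 + k_d θ_c) = 0.617 / (1 + 0.0876 × 13.4) = 0.617 / 2.174 = 0.2838.
Q·(S₀ − S) = 515 × (646 − 1.09) × 10⁻³ = 332.1 kg/d removed.
Net biomass production P_X = Y_obs × Q·(S₀ − S) = 0.2838 × 332.1 = 94.27 kg VSS/d.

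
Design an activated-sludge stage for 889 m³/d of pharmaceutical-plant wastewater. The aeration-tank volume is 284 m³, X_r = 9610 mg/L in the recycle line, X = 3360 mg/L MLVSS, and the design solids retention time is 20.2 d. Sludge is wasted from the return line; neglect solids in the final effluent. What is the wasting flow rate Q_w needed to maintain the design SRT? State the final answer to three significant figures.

Wasting from the return line (neglecting effluent solids): Q_w = V·X / (θ_c·X_r) = 284.0 × 3360 / (20.2 × 9610) = 4.916 m³/d.

Q_w ≈ 4.92 m³/d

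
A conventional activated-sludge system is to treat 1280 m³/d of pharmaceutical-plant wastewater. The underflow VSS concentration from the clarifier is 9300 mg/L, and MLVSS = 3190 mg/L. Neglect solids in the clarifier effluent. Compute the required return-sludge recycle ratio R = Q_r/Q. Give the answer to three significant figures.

R ≈ 0.522

R = Q_r/Q = X/(X_r − X) = 3190 / (9300 − 3190) = 0.5221.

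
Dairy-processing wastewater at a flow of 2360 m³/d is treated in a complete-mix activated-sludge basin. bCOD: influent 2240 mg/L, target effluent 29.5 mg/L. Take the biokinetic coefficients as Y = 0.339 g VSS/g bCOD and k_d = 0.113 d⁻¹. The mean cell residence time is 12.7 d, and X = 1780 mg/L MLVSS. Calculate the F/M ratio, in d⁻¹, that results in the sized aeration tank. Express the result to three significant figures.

Rearranging the biomass balance for a CMAS with decay, V = Y·Q·ΔS·θ_c / [X·(1+k_d θ_c)] = 0.339 × 2360 × (2240 − 29.5) × 12.7 / [1780 × (1 + 0.113 × 12.7)] = 2.25×10^7 / 4334 = 5182 m³.
F/M = Q·S₀ / (V·X) = 2360 × 2240 / (5182 × 1780) = 0.5732 g bCOD·(g VSS·d)⁻¹.

F/M ≈ 0.573 d⁻¹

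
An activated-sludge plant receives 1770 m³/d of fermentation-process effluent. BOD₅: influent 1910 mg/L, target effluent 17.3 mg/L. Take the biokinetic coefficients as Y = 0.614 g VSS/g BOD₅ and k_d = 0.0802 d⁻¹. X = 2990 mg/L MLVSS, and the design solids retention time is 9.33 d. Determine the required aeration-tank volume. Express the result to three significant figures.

Rearranging the biomass balance for a CMAS with decay, V = Y·Q·ΔS·θ_c / [X·(1+k_d θ_c)] = 0.614 × 1770 × (1910 − 17.3) × 9.33 / [2990 × (1 + 0.0802 × 9.33)] = 1.92×10^7 / 5227 = 3671 m³.

V ≈ 3670 m³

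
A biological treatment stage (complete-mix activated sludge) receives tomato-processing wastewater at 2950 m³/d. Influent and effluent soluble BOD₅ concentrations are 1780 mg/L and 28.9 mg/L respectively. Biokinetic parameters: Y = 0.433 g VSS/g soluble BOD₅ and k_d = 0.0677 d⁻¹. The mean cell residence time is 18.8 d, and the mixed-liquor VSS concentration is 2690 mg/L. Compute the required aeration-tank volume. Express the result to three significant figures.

Rearranging the biomass balance for a CMAS with decay, V = Y·Q·ΔS·θ_c / [X·(1+k_d θ_c)] = 0.433 × 2950 × (1780 − 28.9) × 18.8 / [2690 × (1 + 0.0677 × 18.8)] = 4.21×10^7 / 6114 = 6878 m³.

V ≈ 6880 m³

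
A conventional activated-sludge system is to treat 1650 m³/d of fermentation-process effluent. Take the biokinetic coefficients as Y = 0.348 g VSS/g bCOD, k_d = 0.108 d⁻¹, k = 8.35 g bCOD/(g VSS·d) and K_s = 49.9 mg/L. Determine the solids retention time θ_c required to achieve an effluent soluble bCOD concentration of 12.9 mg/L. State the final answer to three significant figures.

θ_c ≈ 2.05 d

From 1/θ_c = Y·k·S/(K_s + S) − k_d: Y·k·S/(K_s+S) = 0.348 × 8.35 × 12.9 / (49.9 + 12.9) = 0.5969 d⁻¹.
θ_c = 1/(μ − k_d) = 1/(0.5969 − 0.108) = 1/0.4889 = 2.045 d.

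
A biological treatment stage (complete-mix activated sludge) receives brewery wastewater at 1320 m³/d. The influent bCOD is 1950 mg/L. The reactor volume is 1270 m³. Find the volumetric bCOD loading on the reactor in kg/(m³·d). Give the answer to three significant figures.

L_v ≈ 2.03 kg bCOD/(m³·d)

L_v = Q S₀ / V = 1320 × 1950 × 10⁻³ / 1270 = 2.027 kg/(m³·d).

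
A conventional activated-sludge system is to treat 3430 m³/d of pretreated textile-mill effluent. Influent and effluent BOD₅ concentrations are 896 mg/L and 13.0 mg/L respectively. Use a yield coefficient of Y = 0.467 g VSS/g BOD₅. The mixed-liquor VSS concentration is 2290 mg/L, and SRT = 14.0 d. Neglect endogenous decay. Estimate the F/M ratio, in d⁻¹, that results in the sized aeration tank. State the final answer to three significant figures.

F/M ≈ 0.155 d⁻¹

V·X = Y·Q·ΔS·θ_c gives V = 0.467 × 3430 × (896 − 13.0) × 14.0 / 2290 = 8647 m³.
F/M = applied load / biomass = Q·S₀/(V·X) = 3430 × 896 / (8647 × 2290) = 0.1552 d⁻¹.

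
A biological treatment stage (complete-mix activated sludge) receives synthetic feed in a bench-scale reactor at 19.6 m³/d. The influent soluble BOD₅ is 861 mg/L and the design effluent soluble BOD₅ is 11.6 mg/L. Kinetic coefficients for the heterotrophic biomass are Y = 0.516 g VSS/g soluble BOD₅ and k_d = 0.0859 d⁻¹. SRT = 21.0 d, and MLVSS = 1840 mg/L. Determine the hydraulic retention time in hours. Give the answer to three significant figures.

τ ≈ 42.8 h

From the SRT design equation V = Y Q (S₀−S) θ_c / [X (1 + k_d θ_c)] = 0.516 × 19.6 × (861 − 11.6) × 21.0 / [1840 × (1 + 0.0859 × 21.0)] = 1.8×10^5 / 5159 = 34.97 m³.
Hydraulic retention time τ = V/Q = 34.97 / 19.6 = 1.784 d = 42.82 h.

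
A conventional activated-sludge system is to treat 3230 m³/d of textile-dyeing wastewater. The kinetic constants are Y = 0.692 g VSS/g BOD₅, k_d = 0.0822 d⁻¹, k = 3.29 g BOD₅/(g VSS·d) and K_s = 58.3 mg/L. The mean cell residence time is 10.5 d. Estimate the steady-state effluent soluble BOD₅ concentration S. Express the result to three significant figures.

For a completely mixed reactor with recycle the Lawrence–McCarty relation gives S = K_s·(1 + k_d·θ_c) / [θ_c·(Y·k − k_d) − 1] = 58.3 × (1 + 0.0822 × 10.5) / [10.5 × (0.692 × 3.29 − 0.0822) − 1] = 108.6 / 22.04 = 4.928 mg/L.

S ≈ 4.93 mg/L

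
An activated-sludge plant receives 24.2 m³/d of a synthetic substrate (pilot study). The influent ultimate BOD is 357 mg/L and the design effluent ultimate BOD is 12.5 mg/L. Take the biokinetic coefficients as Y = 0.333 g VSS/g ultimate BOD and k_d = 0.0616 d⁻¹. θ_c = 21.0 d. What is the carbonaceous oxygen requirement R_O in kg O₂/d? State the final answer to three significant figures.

The observed yield is Y_obs = Y/(1 + k_d·θ_c) = 0.333 / (1 + 0.0616 × 21.0) = 0.333 / 2.294 = 0.1452 g VSS per g ultimate BOD removed.
Q·(S₀ − S) = 24.2 × (357 − 12.5) × 10⁻³ = 8.337 kg/d removed.
Net sludge production P_X = 0.1452 × 8.337 = 1.210 kg VSS/d.
R_O = Q·(S₀ − S) − 1.42·P_X = 8.337 − 1.42 × 1.210 = 6.618 kg O₂/d.

R_O ≈ 6.62 kg O₂/d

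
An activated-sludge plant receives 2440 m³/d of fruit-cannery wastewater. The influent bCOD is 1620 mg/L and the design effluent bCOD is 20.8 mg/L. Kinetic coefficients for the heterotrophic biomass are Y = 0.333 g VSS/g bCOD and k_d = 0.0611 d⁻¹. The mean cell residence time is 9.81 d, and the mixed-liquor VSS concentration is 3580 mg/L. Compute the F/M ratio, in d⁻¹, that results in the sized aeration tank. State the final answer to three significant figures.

F/M ≈ 0.496 d⁻¹

From the SRT design equation V = Y Q (S₀−S) θ_c / [X (1 + k_d θ_c)] = 0.333 × 2440 × (1620 − 20.8) × 9.81 / [3580 × (1 + 0.0611 × 9.81)] = 1.27×10^7 / 5726 = 2226 m³.
F/M = Q·S₀ / (V·X) = 2440 × 1620 / (2226 × 3580) = 0.4960 g bCOD·(g VSS·d)⁻¹.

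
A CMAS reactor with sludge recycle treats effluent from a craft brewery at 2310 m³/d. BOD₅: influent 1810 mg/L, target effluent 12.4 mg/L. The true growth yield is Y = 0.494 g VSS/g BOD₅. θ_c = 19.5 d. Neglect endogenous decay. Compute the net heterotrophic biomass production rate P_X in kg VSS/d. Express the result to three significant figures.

No decay correction is needed, so Y_obs = Y = 0.494.
Substrate removed = Q·(S₀ − S) = 2310 m³/d × (1810 − 12.4) g/m³ = 4.15×10^6 g/d = 4152 kg/d.
Biomass produced: P_X = Y_obs·Q·ΔS = 0.4940 × 4152 ≈ 2051 kg VSS/d.

P_X ≈ 2050 kg VSS/d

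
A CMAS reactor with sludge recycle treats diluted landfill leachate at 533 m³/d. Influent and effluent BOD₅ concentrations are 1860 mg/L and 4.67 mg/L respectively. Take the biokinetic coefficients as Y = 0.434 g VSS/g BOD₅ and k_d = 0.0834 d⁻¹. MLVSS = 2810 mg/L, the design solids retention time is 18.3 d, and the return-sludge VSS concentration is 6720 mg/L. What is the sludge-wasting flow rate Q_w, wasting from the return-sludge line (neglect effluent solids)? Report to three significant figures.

Q_w ≈ 25.3 m³/d

Rearranging the biomass balance for a CMAS with decay, V = Y·Q·ΔS·θ_c / [X·(1+k_d θ_c)] = 0.434 × 533 × (1860 − 4.67) × 18.3 / [2810 × (1 + 0.0834 × 18.3)] = 7.85×10^6 / 7099 = 1106 m³.
Wasting from the return line (neglecting effluent solids): Q_w = V·X / (θ_c·X_r) = 1106 × 2810 / (18.3 × 6720) = 25.28 m³/d.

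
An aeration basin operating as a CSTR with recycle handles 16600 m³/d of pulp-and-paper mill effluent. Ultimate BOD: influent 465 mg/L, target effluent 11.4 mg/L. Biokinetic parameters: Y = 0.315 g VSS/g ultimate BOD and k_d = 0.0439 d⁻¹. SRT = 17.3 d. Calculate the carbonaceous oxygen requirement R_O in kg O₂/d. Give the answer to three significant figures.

Observed yield with endogenous decay: Y_obs = Y / (1 + k_d·θ_c) = 0.315 / (1 + 0.0439 × 17.3) = 0.315 / 1.759 = 0.1790 g VSS/g ultimate BOD.
Q·(S₀ − S) = 16600 × (465 − 11.4) × 10⁻³ = 7530 kg/d removed.
Biomass synthesised: P_X = Y_obs × 7530 = 1348 kg VSS/d.
R_O = Q·(S₀ − S) − 1.42·P_X = 7530 − 1.42 × 1348 = 5616 kg O₂/d.

R_O ≈ 5620 kg O₂/d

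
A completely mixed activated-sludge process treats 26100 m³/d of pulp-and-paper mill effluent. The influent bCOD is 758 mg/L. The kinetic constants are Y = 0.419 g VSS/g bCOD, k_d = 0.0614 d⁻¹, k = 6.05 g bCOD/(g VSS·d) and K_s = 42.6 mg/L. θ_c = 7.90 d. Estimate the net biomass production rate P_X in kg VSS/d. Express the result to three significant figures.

Effluent substrate depends only on kinetics and SRT: S = K_s(1 + k_d θ_c) / [θ_c(Yk − k_d) − 1] = 42.6 × (1 + 0.0614 × 7.90) / [7.90 × (0.419 × 6.05 − 0.0614) − 1] = 63.26 / 18.54 = 3.412 mg/L.
Y_obs = Y / (1 + k_d θ_c) = 0.419 / (1 + 0.0614 × 7.90) = 0.419 / 1.485 = 0.2821.
ΔS = 758 − 3.41 = 754.6 mg/L, so the substrate removal rate is 26100 × 754.6/1000 = 19695 kg bCOD/d.
Net biomass production P_X = Y_obs × Q·(S₀ − S) = 0.2821 × 19695 = 5557 kg VSS/d.

P_X ≈ 5560 kg VSS/d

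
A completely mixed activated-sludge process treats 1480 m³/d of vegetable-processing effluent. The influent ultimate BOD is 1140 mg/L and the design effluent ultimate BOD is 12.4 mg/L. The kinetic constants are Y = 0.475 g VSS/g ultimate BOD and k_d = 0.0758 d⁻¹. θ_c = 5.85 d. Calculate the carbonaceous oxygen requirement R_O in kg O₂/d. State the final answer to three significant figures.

R_O ≈ 889 kg O₂/d

The observed yield is Y_obs = Y/(1 + k_d·θ_c) = 0.475 / (1 + 0.0758 × 5.85) = 0.475 / 1.443 = 0.3291 g VSS per g ultimate BOD removed.
ΔS = 1140 − 12.4 = 1128 mg/L, so the substrate removal rate is 1480 × 1128/1000 = 1669 kg ultimate BOD/d.
Biomass synthesised: P_X = Y_obs × 1669 = 549.2 kg VSS/d.
R_O = Q·ΔS − 1.42 P_X = 1669 − 779.8 = 889.0 kg O₂/d.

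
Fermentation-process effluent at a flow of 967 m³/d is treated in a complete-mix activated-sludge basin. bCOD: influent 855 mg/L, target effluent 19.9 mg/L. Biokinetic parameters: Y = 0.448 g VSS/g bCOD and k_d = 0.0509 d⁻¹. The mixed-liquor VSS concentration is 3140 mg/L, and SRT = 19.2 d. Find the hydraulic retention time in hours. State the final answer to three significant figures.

Steady-state biomass mass balance: V·X·(1 + k_d·θ_c) = Y·Q·(S₀ − S)·θ_c, so V = 0.448 × 967 × (855 − 19.9) × 19.2 / [3140 × (1 + 0.0509 × 19.2)] = 6.95×10^6 / 6209 = 1119 m³.
τ = V/Q = 1119/967 = 1.157 d, or 27.77 h.

τ ≈ 27.8 h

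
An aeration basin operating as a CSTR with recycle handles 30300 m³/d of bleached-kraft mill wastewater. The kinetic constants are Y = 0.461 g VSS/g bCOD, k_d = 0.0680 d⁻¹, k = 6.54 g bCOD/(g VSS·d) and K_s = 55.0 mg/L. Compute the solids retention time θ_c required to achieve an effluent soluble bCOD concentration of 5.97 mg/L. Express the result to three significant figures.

Specific growth rate at S = 5.97 mg/L: μ = YkS/(K_s+S) = 0.461·6.54·5.97/(55.0+5.97) = 0.2952 d⁻¹.
θ_c = 1/(μ − k_d) = 1/(0.2952 − 0.0680) = 1/0.2272 = 4.401 d.

θ_c ≈ 4.40 d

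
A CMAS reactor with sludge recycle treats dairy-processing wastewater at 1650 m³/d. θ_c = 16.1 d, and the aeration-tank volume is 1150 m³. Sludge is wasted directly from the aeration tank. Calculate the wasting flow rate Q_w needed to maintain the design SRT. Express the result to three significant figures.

For wasting at MLVSS concentration, Q_w = V/θ_c = 1150/16.1 = 71.43 m³/d.

Q_w ≈ 71.4 m³/d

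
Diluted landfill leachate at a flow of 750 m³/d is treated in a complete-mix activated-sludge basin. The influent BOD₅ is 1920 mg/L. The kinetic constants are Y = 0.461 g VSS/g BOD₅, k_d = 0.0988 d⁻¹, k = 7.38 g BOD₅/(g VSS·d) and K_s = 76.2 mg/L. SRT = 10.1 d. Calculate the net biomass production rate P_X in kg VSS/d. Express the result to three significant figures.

P_X ≈ 331 kg VSS/d

For a completely mixed reactor with recycle the Lawrence–McCarty relation gives S = K_s·(1 + k_d·θ_c) / [θ_c·(Y·k − k_d) − 1] = 76.2 × (1 + 0.0988 × 10.1) / [10.1 × (0.461 × 7.38 − 0.0988) − 1] = 152.2 / 32.36 = 4.704 mg/L.
Correct the yield for decay: Y_obs = Y/(1 + k_d θ_c) = 0.461 / (1 + 0.0988 × 10.1) = 0.461 / 1.998 = 0.2307.
Mass of BOD₅ removed per day: Q(S₀ − S) = 750 × 1915 g/m³ = 1436 kg/d.
Biomass produced: P_X = Y_obs·Q·ΔS = 0.2307 × 1436 ≈ 331.5 kg VSS/d.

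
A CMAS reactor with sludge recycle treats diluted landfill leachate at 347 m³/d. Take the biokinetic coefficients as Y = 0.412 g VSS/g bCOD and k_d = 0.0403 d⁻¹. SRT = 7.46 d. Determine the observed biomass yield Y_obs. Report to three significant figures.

Y_obs ≈ 0.317 g VSS/g bCOD

Correct the yield for decay: Y_obs = Y/(1 + k_d θ_c) = 0.412 / (1 + 0.0403 × 7.46) = 0.412 / 1.301 = 0.3168.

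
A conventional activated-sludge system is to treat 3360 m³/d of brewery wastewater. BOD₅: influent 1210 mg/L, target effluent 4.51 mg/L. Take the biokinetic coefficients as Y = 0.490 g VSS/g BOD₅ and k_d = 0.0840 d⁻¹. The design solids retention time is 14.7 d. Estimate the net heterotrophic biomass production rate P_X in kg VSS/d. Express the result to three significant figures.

The observed yield is Y_obs = Y/(1 + k_d·θ_c) = 0.490 / (1 + 0.0840 × 14.7) = 0.490 / 2.235 = 0.2193 g VSS per g BOD₅ removed.
Substrate removed = Q·(S₀ − S) = 3360 m³/d × (1210 − 4.51) g/m³ = 4.05×10^6 g/d = 4050 kg/d.
Biomass produced: P_X = Y_obs·Q·ΔS = 0.2193 × 4050 ≈ 888.1 kg VSS/d.

P_X ≈ 888 kg VSS/d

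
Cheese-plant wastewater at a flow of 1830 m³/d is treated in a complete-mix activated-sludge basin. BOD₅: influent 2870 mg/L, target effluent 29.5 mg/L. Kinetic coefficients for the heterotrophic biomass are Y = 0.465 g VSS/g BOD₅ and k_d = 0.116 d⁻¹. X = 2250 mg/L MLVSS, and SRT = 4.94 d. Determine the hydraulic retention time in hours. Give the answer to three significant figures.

τ ≈ 44.2 h

Steady-state biomass mass balance: V·X·(1 + k_d·θ_c) = Y·Q·(S₀ − S)·θ_c, so V = 0.465 × 1830 × (2870 − 29.5) × 4.94 / [2250 × (1 + 0.116 × 4.94)] = 1.19×10^7 / 3539 = 3374 m³.
Hydraulic retention time τ = V/Q = 3374 / 1830 = 1.844 d = 44.24 h.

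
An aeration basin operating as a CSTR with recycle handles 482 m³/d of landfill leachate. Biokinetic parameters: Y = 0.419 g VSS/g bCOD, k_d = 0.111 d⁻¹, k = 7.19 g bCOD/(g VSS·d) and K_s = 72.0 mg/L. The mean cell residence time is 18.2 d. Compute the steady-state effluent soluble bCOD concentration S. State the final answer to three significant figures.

S ≈ 4.20 mg/L

For a completely mixed reactor with recycle the Lawrence–McCarty relation gives S = K_s·(1 + k_d·θ_c) / [θ_c·(Y·k − k_d) − 1] = 72.0 × (1 + 0.111 × 18.2) / [18.2 × (0.419 × 7.19 − 0.111) − 1] = 217.5 / 51.81 = 4.197 mg/L.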